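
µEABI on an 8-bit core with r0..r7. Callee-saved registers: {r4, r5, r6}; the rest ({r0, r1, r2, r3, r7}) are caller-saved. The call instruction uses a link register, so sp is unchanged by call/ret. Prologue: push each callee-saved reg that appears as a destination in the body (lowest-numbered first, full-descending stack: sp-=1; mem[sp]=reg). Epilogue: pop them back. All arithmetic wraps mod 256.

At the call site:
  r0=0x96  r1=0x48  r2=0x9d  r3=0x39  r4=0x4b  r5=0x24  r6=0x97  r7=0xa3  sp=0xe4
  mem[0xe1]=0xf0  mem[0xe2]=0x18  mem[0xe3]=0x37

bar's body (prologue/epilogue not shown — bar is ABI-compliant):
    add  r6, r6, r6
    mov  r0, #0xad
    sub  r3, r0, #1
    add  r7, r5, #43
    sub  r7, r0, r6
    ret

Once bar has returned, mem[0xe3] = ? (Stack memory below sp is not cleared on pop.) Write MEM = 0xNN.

prologue: push r6 -> mem[0xe3]=0x97, sp=0xe3
body[0] add  r6, r6, r6 -> r6=0x2e
body[1] mov  r0, #0xad -> r0=0xad
body[2] sub  r3, r0, #1 -> r3=0xac
body[3] add  r7, r5, #43 -> r7=0x4f
body[4] sub  r7, r0, r6 -> r7=0x7f
epilogue: pop r6=0x97, sp=0xe4
prologue pushed ['r6'] at ['0xe3']

MEM = 0x97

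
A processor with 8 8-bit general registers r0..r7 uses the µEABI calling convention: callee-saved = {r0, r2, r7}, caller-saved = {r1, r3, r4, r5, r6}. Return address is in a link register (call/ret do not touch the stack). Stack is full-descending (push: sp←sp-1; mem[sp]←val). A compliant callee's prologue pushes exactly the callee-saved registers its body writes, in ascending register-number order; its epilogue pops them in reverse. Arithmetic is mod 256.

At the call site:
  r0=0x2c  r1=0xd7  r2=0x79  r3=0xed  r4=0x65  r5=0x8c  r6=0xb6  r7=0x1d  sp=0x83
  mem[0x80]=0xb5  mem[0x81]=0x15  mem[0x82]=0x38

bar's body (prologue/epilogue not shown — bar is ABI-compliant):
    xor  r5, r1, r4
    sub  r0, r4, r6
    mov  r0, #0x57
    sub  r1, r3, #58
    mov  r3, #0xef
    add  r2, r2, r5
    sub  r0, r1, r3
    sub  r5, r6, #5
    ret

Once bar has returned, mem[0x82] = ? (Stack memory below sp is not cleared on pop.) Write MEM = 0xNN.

prologue: push r0 -> mem[0x82]=0x2c, sp=0x82
prologue: push r2 -> mem[0x81]=0x79, sp=0x81
body[0] xor  r5, r1, r4 -> r5=0xb2
body[1] sub  r0, r4, r6 -> r0=0xaf
body[2] mov  r0, #0x57 -> r0=0x57
body[3] sub  r1, r3, #58 -> r1=0xb3
body[4] mov  r3, #0xef -> r3=0xef
body[5] add  r2, r2, r5 -> r2=0x2b
body[6] sub  r0, r1, r3 -> r0=0xc4
body[7] sub  r5, r6, #5 -> r5=0xb1
epilogue: pop r2=0x79, sp=0x82
epilogue: pop r0=0x2c, sp=0x83
prologue pushed ['r0', 'r2'] at ['0x82', '0x81']

MEM = 0x2c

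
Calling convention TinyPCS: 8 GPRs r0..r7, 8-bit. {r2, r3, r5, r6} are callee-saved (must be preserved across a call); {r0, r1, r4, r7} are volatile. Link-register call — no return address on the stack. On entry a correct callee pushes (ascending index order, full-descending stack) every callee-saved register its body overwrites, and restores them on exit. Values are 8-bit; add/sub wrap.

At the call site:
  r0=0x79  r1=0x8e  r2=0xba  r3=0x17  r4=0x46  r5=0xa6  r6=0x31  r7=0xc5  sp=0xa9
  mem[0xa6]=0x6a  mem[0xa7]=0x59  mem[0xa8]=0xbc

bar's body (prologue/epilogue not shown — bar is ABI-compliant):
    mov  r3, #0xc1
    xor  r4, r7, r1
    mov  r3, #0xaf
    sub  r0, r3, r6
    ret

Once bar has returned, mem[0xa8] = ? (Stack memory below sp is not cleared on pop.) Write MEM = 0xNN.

MEM = 0x17

prologue: push r3 -> mem[0xa8]=0x17, sp=0xa8
body[0] mov  r3, #0xc1 -> r3=0xc1
body[1] xor  r4, r7, r1 -> r4=0x4b
body[2] mov  r3, #0xaf -> r3=0xaf
body[3] sub  r0, r3, r6 -> r0=0x7e
epilogue: pop r3=0x17, sp=0xa9
prologue pushed ['r3'] at ['0xa8']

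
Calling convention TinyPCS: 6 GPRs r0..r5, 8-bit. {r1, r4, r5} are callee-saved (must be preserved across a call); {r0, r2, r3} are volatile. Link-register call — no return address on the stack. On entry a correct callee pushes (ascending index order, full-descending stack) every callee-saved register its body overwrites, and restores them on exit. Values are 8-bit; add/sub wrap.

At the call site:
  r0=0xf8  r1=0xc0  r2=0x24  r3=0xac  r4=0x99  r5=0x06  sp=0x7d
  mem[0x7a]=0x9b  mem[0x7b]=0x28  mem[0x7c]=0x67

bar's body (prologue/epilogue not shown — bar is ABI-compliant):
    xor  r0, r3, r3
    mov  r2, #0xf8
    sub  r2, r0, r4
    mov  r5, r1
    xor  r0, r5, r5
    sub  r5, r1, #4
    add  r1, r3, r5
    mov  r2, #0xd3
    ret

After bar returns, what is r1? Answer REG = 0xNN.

prologue: push r1 → mem[0x7c]=0xc0, sp=0x7c
prologue: push r5 → mem[0x7b]=0x06, sp=0x7b
body[0] xor  r0, r3, r3 → r0=0x00
body[1] mov  r2, #0xf8 → r2=0xf8
body[2] sub  r2, r0, r4 → r2=0x67
body[3] mov  r5, r1 → r5=0xc0
body[4] xor  r0, r5, r5 → r0=0x00
body[5] sub  r5, r1, #4 → r5=0xbc
body[6] add  r1, r3, r5 → r1=0x68
body[7] mov  r2, #0xd3 → r2=0xd3
epilogue: pop r5=0x06, sp=0x7c
epilogue: pop r1=0xc0, sp=0x7d
r1 is callee-saved → restored

REG = 0xc0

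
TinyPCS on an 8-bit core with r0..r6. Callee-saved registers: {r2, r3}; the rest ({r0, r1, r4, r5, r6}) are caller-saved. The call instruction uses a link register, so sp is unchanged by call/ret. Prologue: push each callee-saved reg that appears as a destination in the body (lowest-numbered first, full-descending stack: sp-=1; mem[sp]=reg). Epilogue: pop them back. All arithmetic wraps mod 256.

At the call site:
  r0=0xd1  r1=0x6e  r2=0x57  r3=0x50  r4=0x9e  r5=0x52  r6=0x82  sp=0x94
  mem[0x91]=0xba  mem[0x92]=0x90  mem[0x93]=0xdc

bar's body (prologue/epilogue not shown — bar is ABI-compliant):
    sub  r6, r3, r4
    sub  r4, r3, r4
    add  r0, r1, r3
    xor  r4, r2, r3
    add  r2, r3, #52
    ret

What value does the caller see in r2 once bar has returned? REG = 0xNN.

prologue: push r2 → mem[0x93]=0x57, sp=0x93
body[0] sub  r6, r3, r4 → r6=0xb2
body[1] sub  r4, r3, r4 → r4=0xb2
body[2] add  r0, r1, r3 → r0=0xbe
body[3] xor  r4, r2, r3 → r4=0x07
body[4] add  r2, r3, #52 → r2=0x84
epilogue: pop r2=0x57, sp=0x94
r2 is callee-saved → restored

REG = 0x57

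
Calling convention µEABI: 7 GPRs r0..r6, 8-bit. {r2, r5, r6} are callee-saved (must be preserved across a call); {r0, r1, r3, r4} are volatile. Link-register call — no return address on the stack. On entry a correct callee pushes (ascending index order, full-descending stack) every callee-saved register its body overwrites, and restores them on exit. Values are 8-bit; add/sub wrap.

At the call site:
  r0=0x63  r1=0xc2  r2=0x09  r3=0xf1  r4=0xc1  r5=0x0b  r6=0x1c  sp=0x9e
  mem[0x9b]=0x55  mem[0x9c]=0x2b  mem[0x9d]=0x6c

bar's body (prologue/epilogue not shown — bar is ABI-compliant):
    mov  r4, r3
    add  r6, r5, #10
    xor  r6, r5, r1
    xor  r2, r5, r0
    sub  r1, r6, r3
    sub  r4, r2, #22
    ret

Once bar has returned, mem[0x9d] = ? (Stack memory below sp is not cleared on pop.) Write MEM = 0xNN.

MEM = 0x09

prologue: push r2 -> mem[0x9d]=0x09, sp=0x9d
prologue: push r6 -> mem[0x9c]=0x1c, sp=0x9c
body[0] mov  r4, r3 -> r4=0xf1
body[1] add  r6, r5, #10 -> r6=0x15
body[2] xor  r6, r5, r1 -> r6=0xc9
body[3] xor  r2, r5, r0 -> r2=0x68
body[4] sub  r1, r6, r3 -> r1=0xd8
body[5] sub  r4, r2, #22 -> r4=0x52
epilogue: pop r6=0x1c, sp=0x9d
epilogue: pop r2=0x09, sp=0x9e
prologue pushed ['r2', 'r6'] at ['0x9d', '0x9c']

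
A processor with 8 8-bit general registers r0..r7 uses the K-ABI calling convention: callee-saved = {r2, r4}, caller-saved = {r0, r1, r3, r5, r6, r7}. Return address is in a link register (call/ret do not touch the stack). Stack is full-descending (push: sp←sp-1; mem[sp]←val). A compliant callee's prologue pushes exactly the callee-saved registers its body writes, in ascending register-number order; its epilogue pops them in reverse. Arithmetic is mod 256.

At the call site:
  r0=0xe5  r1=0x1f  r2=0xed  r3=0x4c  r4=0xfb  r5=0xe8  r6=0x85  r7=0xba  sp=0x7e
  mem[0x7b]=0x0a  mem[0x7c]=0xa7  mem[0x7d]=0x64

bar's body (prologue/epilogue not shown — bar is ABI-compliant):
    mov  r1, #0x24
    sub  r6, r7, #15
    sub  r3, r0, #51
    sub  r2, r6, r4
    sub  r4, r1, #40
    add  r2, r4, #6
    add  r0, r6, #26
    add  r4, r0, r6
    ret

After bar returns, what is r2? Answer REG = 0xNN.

prologue: push r2 -> mem[0x7d]=0xed, sp=0x7d
prologue: push r4 -> mem[0x7c]=0xfb, sp=0x7c
body[0] mov  r1, #0x24 -> r1=0x24
body[1] sub  r6, r7, #15 -> r6=0xab
body[2] sub  r3, r0, #51 -> r3=0xb2
body[3] sub  r2, r6, r4 -> r2=0xb0
body[4] sub  r4, r1, #40 -> r4=0xfc
body[5] add  r2, r4, #6 -> r2=0x02
body[6] add  r0, r6, #26 -> r0=0xc5
body[7] add  r4, r0, r6 -> r4=0x70
epilogue: pop r4=0xfb, sp=0x7d
epilogue: pop r2=0xed, sp=0x7e
r2 is callee-saved -> restored

REG = 0xed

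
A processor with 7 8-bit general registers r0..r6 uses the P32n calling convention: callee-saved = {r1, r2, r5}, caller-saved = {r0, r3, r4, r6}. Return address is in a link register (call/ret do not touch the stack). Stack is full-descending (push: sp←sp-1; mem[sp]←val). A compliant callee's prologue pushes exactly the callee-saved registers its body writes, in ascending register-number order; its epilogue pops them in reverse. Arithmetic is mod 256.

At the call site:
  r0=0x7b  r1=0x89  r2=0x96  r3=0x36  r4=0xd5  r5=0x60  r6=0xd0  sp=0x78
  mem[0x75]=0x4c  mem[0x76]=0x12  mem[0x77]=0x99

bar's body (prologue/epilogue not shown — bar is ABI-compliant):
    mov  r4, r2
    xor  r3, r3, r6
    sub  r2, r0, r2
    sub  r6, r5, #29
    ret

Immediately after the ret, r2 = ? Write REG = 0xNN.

REG = 0x96

prologue: push r2 -> mem[0x77]=0x96, sp=0x77
body[0] mov  r4, r2 -> r4=0x96
body[1] xor  r3, r3, r6 -> r3=0xe6
body[2] sub  r2, r0, r2 -> r2=0xe5
body[3] sub  r6, r5, #29 -> r6=0x43
epilogue: pop r2=0x96, sp=0x78
r2 is callee-saved -> restored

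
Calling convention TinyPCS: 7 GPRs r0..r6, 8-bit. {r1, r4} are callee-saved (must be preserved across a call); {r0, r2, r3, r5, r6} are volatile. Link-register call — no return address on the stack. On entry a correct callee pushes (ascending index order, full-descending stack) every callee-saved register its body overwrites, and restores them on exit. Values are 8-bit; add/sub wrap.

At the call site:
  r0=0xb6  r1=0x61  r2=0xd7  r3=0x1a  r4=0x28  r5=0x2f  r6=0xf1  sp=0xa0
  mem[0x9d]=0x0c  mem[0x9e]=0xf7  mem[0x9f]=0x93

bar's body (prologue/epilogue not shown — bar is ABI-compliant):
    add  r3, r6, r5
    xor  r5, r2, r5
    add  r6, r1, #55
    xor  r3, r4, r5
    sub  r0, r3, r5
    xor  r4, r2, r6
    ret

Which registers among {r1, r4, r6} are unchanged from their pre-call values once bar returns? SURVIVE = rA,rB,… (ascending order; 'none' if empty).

SURVIVE = r1,r4

prologue: push r4 → mem[0x9f]=0x28, sp=0x9f
body[0] add  r3, r6, r5 → r3=0x20
body[1] xor  r5, r2, r5 → r5=0xf8
body[2] add  r6, r1, #55 → r6=0x98
body[3] xor  r3, r4, r5 → r3=0xd0
body[4] sub  r0, r3, r5 → r0=0xd8
body[5] xor  r4, r2, r6 → r4=0x4f
epilogue: pop r4=0x28, sp=0xa0
r1: callee-saved, written=False
r4: callee-saved, written=True
r6: caller-saved, written=True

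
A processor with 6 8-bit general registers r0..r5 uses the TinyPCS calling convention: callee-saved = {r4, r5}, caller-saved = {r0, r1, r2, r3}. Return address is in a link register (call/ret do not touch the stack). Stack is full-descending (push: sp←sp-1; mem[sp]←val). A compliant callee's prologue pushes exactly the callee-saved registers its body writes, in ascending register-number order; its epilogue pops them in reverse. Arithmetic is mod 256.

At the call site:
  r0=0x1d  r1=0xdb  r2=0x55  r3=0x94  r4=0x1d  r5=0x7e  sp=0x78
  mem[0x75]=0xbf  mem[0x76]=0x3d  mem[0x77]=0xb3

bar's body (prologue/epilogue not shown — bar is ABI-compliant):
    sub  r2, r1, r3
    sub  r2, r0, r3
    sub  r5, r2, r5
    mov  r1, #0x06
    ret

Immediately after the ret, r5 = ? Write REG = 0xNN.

REG = 0x7e

prologue: push r5 → mem[0x77]=0x7e, sp=0x77
body[0] sub  r2, r1, r3 → r2=0x47
body[1] sub  r2, r0, r3 → r2=0x89
body[2] sub  r5, r2, r5 → r5=0x0b
body[3] mov  r1, #0x06 → r1=0x06
epilogue: pop r5=0x7e, sp=0x78
r5 is callee-saved → restored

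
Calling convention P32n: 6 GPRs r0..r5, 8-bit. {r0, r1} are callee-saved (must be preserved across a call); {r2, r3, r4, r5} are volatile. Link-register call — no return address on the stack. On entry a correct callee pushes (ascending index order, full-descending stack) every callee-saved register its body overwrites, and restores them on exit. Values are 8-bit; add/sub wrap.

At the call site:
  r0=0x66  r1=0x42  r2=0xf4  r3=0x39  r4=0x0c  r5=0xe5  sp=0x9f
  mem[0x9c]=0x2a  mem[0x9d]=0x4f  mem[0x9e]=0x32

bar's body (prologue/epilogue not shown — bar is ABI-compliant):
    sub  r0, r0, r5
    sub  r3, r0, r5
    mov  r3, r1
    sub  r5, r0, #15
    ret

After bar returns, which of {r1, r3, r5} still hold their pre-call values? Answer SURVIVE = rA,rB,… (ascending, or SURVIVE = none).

SURVIVE = r1

prologue: push r0 → mem[0x9e]=0x66, sp=0x9e
body[0] sub  r0, r0, r5 → r0=0x81
body[1] sub  r3, r0, r5 → r3=0x9c
body[2] mov  r3, r1 → r3=0x42
body[3] sub  r5, r0, #15 → r5=0x72
epilogue: pop r0=0x66, sp=0x9f
r1: callee-saved, written=False
r3: caller-saved, written=True
r5: caller-saved, written=True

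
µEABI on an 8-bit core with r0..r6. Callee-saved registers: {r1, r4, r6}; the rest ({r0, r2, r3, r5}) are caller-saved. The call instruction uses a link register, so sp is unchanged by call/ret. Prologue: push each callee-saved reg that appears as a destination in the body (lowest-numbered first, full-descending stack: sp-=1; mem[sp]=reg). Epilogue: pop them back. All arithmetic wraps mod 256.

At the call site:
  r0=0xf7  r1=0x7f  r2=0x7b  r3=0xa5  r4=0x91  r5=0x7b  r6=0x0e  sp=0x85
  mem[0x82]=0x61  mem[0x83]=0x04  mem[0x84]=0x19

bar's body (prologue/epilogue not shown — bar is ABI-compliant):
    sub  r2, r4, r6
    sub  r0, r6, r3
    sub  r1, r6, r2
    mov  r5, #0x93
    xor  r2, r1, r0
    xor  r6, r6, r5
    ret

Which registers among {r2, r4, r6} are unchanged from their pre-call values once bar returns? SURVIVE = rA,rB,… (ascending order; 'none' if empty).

SURVIVE = r4,r6

prologue: push r1 -> mem[0x84]=0x7f, sp=0x84
prologue: push r6 -> mem[0x83]=0x0e, sp=0x83
body[0] sub  r2, r4, r6 -> r2=0x83
body[1] sub  r0, r6, r3 -> r0=0x69
body[2] sub  r1, r6, r2 -> r1=0x8b
body[3] mov  r5, #0x93 -> r5=0x93
body[4] xor  r2, r1, r0 -> r2=0xe2
body[5] xor  r6, r6, r5 -> r6=0x9d
epilogue: pop r6=0x0e, sp=0x84
epilogue: pop r1=0x7f, sp=0x85
r2: caller-saved, written=True
r4: callee-saved, written=False
r6: callee-saved, written=True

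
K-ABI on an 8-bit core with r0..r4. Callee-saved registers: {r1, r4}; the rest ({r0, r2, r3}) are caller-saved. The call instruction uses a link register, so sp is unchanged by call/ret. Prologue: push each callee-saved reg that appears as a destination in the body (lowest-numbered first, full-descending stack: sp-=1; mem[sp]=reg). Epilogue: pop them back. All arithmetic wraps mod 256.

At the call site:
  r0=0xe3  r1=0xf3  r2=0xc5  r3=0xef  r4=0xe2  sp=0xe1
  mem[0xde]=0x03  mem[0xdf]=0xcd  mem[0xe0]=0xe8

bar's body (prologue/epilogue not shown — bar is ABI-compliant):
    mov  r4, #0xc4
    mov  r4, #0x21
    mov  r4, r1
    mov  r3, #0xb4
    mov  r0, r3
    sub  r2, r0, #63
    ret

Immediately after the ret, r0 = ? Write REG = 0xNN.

prologue: push r4 → mem[0xe0]=0xe2, sp=0xe0
body[0] mov  r4, #0xc4 → r4=0xc4
body[1] mov  r4, #0x21 → r4=0x21
body[2] mov  r4, r1 → r4=0xf3
body[3] mov  r3, #0xb4 → r3=0xb4
body[4] mov  r0, r3 → r0=0xb4
body[5] sub  r2, r0, #63 → r2=0x75
epilogue: pop r4=0xe2, sp=0xe1
r0 is caller-saved → body value

REG = 0xb4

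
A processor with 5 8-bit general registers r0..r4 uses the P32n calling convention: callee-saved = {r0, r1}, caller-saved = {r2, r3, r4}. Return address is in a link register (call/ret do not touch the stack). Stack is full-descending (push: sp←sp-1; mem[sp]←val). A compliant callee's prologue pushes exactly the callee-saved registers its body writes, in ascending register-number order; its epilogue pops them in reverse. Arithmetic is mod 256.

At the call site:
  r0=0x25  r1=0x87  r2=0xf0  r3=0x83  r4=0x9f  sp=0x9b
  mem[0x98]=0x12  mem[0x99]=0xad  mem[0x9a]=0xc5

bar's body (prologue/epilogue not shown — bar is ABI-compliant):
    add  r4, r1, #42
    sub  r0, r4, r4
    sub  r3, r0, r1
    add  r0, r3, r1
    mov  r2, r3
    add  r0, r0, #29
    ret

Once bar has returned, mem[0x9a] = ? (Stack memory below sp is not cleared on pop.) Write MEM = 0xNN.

prologue: push r0 -> mem[0x9a]=0x25, sp=0x9a
body[0] add  r4, r1, #42 -> r4=0xb1
body[1] sub  r0, r4, r4 -> r0=0x00
body[2] sub  r3, r0, r1 -> r3=0x79
body[3] add  r0, r3, r1 -> r0=0x00
body[4] mov  r2, r3 -> r2=0x79
body[5] add  r0, r0, #29 -> r0=0x1d
epilogue: pop r0=0x25, sp=0x9b
prologue pushed ['r0'] at ['0x9a']

MEM = 0x25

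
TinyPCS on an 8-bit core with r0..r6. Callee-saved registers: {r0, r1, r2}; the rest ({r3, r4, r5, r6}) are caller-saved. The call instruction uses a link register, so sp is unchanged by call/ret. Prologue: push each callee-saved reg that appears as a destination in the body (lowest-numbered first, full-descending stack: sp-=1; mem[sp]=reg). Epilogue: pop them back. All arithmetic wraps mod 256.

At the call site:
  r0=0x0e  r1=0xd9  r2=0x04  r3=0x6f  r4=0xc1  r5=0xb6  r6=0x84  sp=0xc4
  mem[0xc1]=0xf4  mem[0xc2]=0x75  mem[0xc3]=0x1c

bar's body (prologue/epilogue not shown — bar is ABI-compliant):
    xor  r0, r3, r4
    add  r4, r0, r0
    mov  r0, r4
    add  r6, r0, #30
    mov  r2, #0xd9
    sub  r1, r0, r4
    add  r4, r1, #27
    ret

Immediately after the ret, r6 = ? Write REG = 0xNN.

REG = 0x7a

prologue: push r0 → mem[0xc3]=0x0e, sp=0xc3
prologue: push r1 → mem[0xc2]=0xd9, sp=0xc2
prologue: push r2 → mem[0xc1]=0x04, sp=0xc1
body[0] xor  r0, r3, r4 → r0=0xae
body[1] add  r4, r0, r0 → r4=0x5c
body[2] mov  r0, r4 → r0=0x5c
body[3] add  r6, r0, #30 → r6=0x7a
body[4] mov  r2, #0xd9 → r2=0xd9
body[5] sub  r1, r0, r4 → r1=0x00
body[6] add  r4, r1, #27 → r4=0x1b
epilogue: pop r2=0x04, sp=0xc2
epilogue: pop r1=0xd9, sp=0xc3
epilogue: pop r0=0x0e, sp=0xc4
r6 is caller-saved → body value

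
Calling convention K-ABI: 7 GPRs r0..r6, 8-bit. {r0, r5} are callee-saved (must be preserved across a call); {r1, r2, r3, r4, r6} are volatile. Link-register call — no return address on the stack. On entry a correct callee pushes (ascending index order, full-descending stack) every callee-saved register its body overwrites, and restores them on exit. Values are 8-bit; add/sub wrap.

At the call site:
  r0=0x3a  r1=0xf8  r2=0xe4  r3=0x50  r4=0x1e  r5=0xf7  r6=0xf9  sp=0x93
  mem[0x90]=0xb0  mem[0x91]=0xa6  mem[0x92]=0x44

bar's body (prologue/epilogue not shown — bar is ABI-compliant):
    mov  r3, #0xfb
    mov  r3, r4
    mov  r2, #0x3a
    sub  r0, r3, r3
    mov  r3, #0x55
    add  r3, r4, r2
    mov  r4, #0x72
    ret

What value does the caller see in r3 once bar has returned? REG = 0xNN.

prologue: push r0 → mem[0x92]=0x3a, sp=0x92
body[0] mov  r3, #0xfb → r3=0xfb
body[1] mov  r3, r4 → r3=0x1e
body[2] mov  r2, #0x3a → r2=0x3a
body[3] sub  r0, r3, r3 → r0=0x00
body[4] mov  r3, #0x55 → r3=0x55
body[5] add  r3, r4, r2 → r3=0x58
body[6] mov  r4, #0x72 → r4=0x72
epilogue: pop r0=0x3a, sp=0x93
r3 is caller-saved → body value

REG = 0x58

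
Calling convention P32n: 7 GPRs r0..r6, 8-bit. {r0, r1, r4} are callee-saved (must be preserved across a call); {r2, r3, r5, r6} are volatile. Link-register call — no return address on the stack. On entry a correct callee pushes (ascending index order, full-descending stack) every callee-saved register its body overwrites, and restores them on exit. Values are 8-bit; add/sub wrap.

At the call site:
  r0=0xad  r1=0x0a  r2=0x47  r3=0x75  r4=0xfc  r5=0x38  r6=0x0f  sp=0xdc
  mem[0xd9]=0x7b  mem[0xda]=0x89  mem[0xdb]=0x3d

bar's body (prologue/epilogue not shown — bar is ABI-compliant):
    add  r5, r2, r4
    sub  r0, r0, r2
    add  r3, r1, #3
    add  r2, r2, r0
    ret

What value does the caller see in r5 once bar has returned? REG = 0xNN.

prologue: push r0 -> mem[0xdb]=0xad, sp=0xdb
body[0] add  r5, r2, r4 -> r5=0x43
body[1] sub  r0, r0, r2 -> r0=0x66
body[2] add  r3, r1, #3 -> r3=0x0d
body[3] add  r2, r2, r0 -> r2=0xad
epilogue: pop r0=0xad, sp=0xdc
r5 is caller-saved -> body value

REG = 0x43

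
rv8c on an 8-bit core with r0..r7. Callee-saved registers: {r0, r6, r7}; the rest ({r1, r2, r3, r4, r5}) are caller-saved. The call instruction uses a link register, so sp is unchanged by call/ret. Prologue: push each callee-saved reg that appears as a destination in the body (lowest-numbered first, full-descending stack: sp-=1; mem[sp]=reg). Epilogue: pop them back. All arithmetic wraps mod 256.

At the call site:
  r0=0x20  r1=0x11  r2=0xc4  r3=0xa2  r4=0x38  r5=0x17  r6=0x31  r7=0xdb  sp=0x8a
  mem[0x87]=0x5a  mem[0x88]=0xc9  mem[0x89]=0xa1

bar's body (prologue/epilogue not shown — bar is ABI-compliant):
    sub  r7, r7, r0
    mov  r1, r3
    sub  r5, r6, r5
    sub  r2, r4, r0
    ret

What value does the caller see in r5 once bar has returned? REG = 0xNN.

REG = 0x1a

prologue: push r7 → mem[0x89]=0xdb, sp=0x89
body[0] sub  r7, r7, r0 → r7=0xbb
body[1] mov  r1, r3 → r1=0xa2
body[2] sub  r5, r6, r5 → r5=0x1a
body[3] sub  r2, r4, r0 → r2=0x18
epilogue: pop r7=0xdb, sp=0x8a
r5 is caller-saved → body value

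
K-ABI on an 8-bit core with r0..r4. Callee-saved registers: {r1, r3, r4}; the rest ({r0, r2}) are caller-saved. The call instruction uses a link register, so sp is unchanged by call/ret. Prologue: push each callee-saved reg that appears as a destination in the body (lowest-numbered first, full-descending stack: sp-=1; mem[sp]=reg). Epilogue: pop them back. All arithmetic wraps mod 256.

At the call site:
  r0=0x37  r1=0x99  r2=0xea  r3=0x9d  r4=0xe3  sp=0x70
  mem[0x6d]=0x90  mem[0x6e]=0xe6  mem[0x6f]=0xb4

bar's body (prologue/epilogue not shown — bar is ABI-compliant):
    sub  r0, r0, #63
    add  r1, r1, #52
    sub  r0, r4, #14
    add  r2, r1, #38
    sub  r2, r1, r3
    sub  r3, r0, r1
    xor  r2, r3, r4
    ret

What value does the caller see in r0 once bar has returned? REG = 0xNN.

REG = 0xd5

prologue: push r1 -> mem[0x6f]=0x99, sp=0x6f
prologue: push r3 -> mem[0x6e]=0x9d, sp=0x6e
body[0] sub  r0, r0, #63 -> r0=0xf8
body[1] add  r1, r1, #52 -> r1=0xcd
body[2] sub  r0, r4, #14 -> r0=0xd5
body[3] add  r2, r1, #38 -> r2=0xf3
body[4] sub  r2, r1, r3 -> r2=0x30
body[5] sub  r3, r0, r1 -> r3=0x08
body[6] xor  r2, r3, r4 -> r2=0xeb
epilogue: pop r3=0x9d, sp=0x6f
epilogue: pop r1=0x99, sp=0x70
r0 is caller-saved -> body value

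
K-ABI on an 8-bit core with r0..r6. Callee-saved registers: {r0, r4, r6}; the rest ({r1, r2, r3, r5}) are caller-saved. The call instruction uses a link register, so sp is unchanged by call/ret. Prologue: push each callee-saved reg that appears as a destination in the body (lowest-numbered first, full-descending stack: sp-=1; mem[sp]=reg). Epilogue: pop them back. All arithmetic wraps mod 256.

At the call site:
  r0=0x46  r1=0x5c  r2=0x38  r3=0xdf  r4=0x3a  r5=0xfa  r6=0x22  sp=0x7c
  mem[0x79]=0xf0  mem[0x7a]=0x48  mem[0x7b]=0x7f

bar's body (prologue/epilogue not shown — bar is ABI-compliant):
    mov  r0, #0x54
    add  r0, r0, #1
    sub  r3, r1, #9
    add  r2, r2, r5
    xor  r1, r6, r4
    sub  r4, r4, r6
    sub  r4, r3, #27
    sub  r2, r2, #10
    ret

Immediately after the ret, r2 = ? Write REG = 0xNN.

REG = 0x28

prologue: push r0 -> mem[0x7b]=0x46, sp=0x7b
prologue: push r4 -> mem[0x7a]=0x3a, sp=0x7a
body[0] mov  r0, #0x54 -> r0=0x54
body[1] add  r0, r0, #1 -> r0=0x55
body[2] sub  r3, r1, #9 -> r3=0x53
body[3] add  r2, r2, r5 -> r2=0x32
body[4] xor  r1, r6, r4 -> r1=0x18
body[5] sub  r4, r4, r6 -> r4=0x18
body[6] sub  r4, r3, #27 -> r4=0x38
body[7] sub  r2, r2, #10 -> r2=0x28
epilogue: pop r4=0x3a, sp=0x7b
epilogue: pop r0=0x46, sp=0x7c
r2 is caller-saved -> body value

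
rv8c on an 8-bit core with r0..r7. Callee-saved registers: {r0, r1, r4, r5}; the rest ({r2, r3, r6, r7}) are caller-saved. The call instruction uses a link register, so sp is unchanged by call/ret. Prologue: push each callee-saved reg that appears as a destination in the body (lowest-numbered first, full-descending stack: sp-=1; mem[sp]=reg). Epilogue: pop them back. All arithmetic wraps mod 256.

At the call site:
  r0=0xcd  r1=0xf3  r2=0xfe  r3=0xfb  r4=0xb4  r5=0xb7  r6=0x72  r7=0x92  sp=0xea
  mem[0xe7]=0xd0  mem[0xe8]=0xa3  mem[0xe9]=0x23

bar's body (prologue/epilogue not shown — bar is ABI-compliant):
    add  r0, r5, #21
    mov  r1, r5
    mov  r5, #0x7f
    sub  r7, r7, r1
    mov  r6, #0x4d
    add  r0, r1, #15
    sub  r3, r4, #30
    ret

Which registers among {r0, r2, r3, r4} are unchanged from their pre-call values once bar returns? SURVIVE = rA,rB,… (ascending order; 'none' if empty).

prologue: push r0 → mem[0xe9]=0xcd, sp=0xe9
prologue: push r1 → mem[0xe8]=0xf3, sp=0xe8
prologue: push r5 → mem[0xe7]=0xb7, sp=0xe7
body[0] add  r0, r5, #21 → r0=0xcc
body[1] mov  r1, r5 → r1=0xb7
body[2] mov  r5, #0x7f → r5=0x7f
body[3] sub  r7, r7, r1 → r7=0xdb
body[4] mov  r6, #0x4d → r6=0x4d
body[5] add  r0, r1, #15 → r0=0xc6
body[6] sub  r3, r4, #30 → r3=0x96
epilogue: pop r5=0xb7, sp=0xe8
epilogue: pop r1=0xf3, sp=0xe9
epilogue: pop r0=0xcd, sp=0xea
r0: callee-saved, written=True
r2: caller-saved, written=False
r3: caller-saved, written=True
r4: callee-saved, written=False

SURVIVE = r0,r2,r4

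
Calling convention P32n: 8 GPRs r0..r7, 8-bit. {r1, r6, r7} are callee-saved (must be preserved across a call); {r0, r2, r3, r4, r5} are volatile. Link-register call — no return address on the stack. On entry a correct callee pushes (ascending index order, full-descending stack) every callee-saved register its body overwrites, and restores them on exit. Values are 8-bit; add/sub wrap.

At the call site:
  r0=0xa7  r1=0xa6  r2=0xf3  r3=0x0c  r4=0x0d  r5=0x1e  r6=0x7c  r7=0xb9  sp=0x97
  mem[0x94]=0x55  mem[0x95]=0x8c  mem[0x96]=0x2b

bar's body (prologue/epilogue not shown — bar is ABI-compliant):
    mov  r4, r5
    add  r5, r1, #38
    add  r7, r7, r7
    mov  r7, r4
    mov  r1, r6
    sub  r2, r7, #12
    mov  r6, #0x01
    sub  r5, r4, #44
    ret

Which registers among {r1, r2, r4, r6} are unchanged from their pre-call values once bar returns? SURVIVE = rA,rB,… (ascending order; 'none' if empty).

SURVIVE = r1,r6

prologue: push r1 -> mem[0x96]=0xa6, sp=0x96
prologue: push r6 -> mem[0x95]=0x7c, sp=0x95
prologue: push r7 -> mem[0x94]=0xb9, sp=0x94
body[0] mov  r4, r5 -> r4=0x1e
body[1] add  r5, r1, #38 -> r5=0xcc
body[2] add  r7, r7, r7 -> r7=0x72
body[3] mov  r7, r4 -> r7=0x1e
body[4] mov  r1, r6 -> r1=0x7c
body[5] sub  r2, r7, #12 -> r2=0x12
body[6] mov  r6, #0x01 -> r6=0x01
body[7] sub  r5, r4, #44 -> r5=0xf2
epilogue: pop r7=0xb9, sp=0x95
epilogue: pop r6=0x7c, sp=0x96
epilogue: pop r1=0xa6, sp=0x97
r1: callee-saved, written=True
r2: caller-saved, written=True
r4: caller-saved, written=True
r6: callee-saved, written=True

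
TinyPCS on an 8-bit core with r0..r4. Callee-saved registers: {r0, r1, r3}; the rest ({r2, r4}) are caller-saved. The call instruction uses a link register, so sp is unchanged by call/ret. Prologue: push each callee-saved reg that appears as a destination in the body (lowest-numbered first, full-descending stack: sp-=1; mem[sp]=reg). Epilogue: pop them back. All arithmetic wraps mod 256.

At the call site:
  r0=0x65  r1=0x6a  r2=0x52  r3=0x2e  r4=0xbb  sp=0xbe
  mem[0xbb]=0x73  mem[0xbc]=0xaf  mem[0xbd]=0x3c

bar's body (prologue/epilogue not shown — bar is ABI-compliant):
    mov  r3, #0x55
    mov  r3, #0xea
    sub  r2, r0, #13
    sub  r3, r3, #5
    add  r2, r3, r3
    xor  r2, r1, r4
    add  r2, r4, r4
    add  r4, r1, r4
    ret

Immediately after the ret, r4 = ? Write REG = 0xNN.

REG = 0x25

prologue: push r3 → mem[0xbd]=0x2e, sp=0xbd
body[0] mov  r3, #0x55 → r3=0x55
body[1] mov  r3, #0xea → r3=0xea
body[2] sub  r2, r0, #13 → r2=0x58
body[3] sub  r3, r3, #5 → r3=0xe5
body[4] add  r2, r3, r3 → r2=0xca
body[5] xor  r2, r1, r4 → r2=0xd1
body[6] add  r2, r4, r4 → r2=0x76
body[7] add  r4, r1, r4 → r4=0x25
epilogue: pop r3=0x2e, sp=0xbe
r4 is caller-saved → body value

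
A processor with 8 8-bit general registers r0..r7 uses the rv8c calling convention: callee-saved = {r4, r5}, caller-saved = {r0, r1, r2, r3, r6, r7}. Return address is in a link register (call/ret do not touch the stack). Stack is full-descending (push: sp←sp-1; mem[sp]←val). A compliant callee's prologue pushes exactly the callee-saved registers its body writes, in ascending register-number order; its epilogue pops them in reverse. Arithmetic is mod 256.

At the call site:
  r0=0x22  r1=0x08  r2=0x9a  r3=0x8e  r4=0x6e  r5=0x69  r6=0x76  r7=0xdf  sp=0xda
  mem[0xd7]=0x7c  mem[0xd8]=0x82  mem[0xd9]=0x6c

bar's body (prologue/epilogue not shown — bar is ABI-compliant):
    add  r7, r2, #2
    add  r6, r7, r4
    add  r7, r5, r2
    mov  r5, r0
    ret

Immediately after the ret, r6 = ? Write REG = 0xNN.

prologue: push r5 → mem[0xd9]=0x69, sp=0xd9
body[0] add  r7, r2, #2 → r7=0x9c
body[1] add  r6, r7, r4 → r6=0x0a
body[2] add  r7, r5, r2 → r7=0x03
body[3] mov  r5, r0 → r5=0x22
epilogue: pop r5=0x69, sp=0xda
r6 is caller-saved → body value

REG = 0x0a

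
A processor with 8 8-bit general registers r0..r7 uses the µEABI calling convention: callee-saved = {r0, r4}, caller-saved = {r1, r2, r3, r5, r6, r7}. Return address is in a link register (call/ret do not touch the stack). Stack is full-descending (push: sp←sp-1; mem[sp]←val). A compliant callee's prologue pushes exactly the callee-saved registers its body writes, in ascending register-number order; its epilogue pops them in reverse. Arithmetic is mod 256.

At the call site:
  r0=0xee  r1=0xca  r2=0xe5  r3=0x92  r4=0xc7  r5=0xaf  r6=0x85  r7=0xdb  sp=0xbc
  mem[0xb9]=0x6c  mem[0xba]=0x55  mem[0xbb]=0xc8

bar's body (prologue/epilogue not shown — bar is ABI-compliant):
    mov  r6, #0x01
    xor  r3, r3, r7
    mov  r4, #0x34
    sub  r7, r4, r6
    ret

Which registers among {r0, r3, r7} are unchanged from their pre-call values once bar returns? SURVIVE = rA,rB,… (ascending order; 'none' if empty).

SURVIVE = r0

prologue: push r4 → mem[0xbb]=0xc7, sp=0xbb
body[0] mov  r6, #0x01 → r6=0x01
body[1] xor  r3, r3, r7 → r3=0x49
body[2] mov  r4, #0x34 → r4=0x34
body[3] sub  r7, r4, r6 → r7=0x33
epilogue: pop r4=0xc7, sp=0xbc
r0: callee-saved, written=False
r3: caller-saved, written=True
r7: caller-saved, written=True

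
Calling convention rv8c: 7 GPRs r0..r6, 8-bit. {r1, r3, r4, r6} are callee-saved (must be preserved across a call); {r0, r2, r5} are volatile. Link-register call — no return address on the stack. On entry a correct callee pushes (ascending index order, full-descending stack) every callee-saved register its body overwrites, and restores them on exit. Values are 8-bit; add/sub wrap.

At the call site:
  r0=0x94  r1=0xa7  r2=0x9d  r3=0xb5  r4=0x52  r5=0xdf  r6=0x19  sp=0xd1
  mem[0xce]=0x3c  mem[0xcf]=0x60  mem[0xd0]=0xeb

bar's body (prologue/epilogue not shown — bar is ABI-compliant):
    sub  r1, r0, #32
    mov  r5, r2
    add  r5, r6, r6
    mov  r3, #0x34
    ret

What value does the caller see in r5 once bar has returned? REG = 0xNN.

prologue: push r1 -> mem[0xd0]=0xa7, sp=0xd0
prologue: push r3 -> mem[0xcf]=0xb5, sp=0xcf
body[0] sub  r1, r0, #32 -> r1=0x74
body[1] mov  r5, r2 -> r5=0x9d
body[2] add  r5, r6, r6 -> r5=0x32
body[3] mov  r3, #0x34 -> r3=0x34
epilogue: pop r3=0xb5, sp=0xd0
epilogue: pop r1=0xa7, sp=0xd1
r5 is caller-saved -> body value

REG = 0x32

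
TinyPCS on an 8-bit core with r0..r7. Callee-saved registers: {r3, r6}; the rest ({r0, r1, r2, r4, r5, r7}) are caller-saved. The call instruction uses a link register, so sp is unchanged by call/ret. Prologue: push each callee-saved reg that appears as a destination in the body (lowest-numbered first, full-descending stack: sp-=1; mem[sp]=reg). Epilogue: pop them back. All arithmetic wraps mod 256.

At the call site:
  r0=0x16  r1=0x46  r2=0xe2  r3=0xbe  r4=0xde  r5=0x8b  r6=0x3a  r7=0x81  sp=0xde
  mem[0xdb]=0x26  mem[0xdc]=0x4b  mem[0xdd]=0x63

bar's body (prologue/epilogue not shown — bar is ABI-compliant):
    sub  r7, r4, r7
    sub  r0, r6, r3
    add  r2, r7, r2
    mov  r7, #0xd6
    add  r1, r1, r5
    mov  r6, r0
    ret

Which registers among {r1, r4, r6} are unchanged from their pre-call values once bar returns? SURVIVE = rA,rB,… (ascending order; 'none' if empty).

SURVIVE = r4,r6

prologue: push r6 -> mem[0xdd]=0x3a, sp=0xdd
body[0] sub  r7, r4, r7 -> r7=0x5d
body[1] sub  r0, r6, r3 -> r0=0x7c
body[2] add  r2, r7, r2 -> r2=0x3f
body[3] mov  r7, #0xd6 -> r7=0xd6
body[4] add  r1, r1, r5 -> r1=0xd1
body[5] mov  r6, r0 -> r6=0x7c
epilogue: pop r6=0x3a, sp=0xde
r1: caller-saved, written=True
r4: caller-saved, written=False
r6: callee-saved, written=True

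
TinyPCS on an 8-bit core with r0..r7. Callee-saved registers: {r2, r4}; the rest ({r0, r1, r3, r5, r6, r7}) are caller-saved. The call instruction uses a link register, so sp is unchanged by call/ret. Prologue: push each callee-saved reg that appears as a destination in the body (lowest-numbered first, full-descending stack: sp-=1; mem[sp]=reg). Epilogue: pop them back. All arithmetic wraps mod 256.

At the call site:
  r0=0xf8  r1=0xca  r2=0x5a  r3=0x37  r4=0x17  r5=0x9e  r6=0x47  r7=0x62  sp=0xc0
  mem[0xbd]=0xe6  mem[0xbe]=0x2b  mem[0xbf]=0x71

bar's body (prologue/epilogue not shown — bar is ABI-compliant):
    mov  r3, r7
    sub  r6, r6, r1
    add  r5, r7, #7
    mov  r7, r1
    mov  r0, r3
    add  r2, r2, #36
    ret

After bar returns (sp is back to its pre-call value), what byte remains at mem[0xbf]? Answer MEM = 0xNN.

MEM = 0x5a

prologue: push r2 → mem[0xbf]=0x5a, sp=0xbf
body[0] mov  r3, r7 → r3=0x62
body[1] sub  r6, r6, r1 → r6=0x7d
body[2] add  r5, r7, #7 → r5=0x69
body[3] mov  r7, r1 → r7=0xca
body[4] mov  r0, r3 → r0=0x62
body[5] add  r2, r2, #36 → r2=0x7e
epilogue: pop r2=0x5a, sp=0xc0
prologue pushed ['r2'] at ['0xbf']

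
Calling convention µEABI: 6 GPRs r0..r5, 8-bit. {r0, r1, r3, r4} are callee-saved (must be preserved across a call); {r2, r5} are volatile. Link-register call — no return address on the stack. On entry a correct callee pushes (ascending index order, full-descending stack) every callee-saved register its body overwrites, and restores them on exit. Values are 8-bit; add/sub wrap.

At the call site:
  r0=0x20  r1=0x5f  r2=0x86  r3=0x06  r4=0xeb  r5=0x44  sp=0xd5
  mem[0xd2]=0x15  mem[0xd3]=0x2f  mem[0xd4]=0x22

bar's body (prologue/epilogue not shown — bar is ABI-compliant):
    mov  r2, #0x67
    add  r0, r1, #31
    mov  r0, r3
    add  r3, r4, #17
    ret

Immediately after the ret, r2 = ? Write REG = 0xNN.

prologue: push r0 → mem[0xd4]=0x20, sp=0xd4
prologue: push r3 → mem[0xd3]=0x06, sp=0xd3
body[0] mov  r2, #0x67 → r2=0x67
body[1] add  r0, r1, #31 → r0=0x7e
body[2] mov  r0, r3 → r0=0x06
body[3] add  r3, r4, #17 → r3=0xfc
epilogue: pop r3=0x06, sp=0xd4
epilogue: pop r0=0x20, sp=0xd5
r2 is caller-saved → body value

REG = 0x67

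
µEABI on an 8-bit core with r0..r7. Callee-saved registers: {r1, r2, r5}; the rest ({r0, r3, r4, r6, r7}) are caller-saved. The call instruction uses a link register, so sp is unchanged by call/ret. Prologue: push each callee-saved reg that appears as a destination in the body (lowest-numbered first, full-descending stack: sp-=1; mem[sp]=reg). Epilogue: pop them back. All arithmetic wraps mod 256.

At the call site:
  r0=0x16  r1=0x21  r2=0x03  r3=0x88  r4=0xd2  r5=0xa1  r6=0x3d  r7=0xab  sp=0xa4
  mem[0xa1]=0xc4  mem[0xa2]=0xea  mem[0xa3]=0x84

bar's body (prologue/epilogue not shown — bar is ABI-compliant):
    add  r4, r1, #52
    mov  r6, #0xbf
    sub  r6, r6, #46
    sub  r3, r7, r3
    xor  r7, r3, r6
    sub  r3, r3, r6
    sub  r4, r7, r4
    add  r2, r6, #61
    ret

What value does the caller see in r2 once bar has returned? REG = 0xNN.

prologue: push r2 → mem[0xa3]=0x03, sp=0xa3
body[0] add  r4, r1, #52 → r4=0x55
body[1] mov  r6, #0xbf → r6=0xbf
body[2] sub  r6, r6, #46 → r6=0x91
body[3] sub  r3, r7, r3 → r3=0x23
body[4] xor  r7, r3, r6 → r7=0xb2
body[5] sub  r3, r3, r6 → r3=0x92
body[6] sub  r4, r7, r4 → r4=0x5d
body[7] add  r2, r6, #61 → r2=0xce
epilogue: pop r2=0x03, sp=0xa4
r2 is callee-saved → restored

REG = 0x03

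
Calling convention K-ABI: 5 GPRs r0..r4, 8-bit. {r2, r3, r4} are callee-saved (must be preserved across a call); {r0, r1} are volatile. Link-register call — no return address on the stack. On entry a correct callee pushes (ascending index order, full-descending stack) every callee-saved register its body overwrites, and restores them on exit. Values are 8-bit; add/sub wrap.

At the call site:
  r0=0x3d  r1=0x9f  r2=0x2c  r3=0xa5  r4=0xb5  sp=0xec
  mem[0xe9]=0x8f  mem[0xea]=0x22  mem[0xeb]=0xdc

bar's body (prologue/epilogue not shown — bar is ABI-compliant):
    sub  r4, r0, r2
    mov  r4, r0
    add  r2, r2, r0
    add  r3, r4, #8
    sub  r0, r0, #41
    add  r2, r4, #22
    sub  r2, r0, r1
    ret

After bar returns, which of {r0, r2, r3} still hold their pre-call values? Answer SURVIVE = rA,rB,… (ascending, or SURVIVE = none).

prologue: push r2 -> mem[0xeb]=0x2c, sp=0xeb
prologue: push r3 -> mem[0xea]=0xa5, sp=0xea
prologue: push r4 -> mem[0xe9]=0xb5, sp=0xe9
body[0] sub  r4, r0, r2 -> r4=0x11
body[1] mov  r4, r0 -> r4=0x3d
body[2] add  r2, r2, r0 -> r2=0x69
body[3] add  r3, r4, #8 -> r3=0x45
body[4] sub  r0, r0, #41 -> r0=0x14
body[5] add  r2, r4, #22 -> r2=0x53
body[6] sub  r2, r0, r1 -> r2=0x75
epilogue: pop r4=0xb5, sp=0xea
epilogue: pop r3=0xa5, sp=0xeb
epilogue: pop r2=0x2c, sp=0xec
r0: caller-saved, written=True
r2: callee-saved, written=True
r3: callee-saved, written=True

SURVIVE = r2,r3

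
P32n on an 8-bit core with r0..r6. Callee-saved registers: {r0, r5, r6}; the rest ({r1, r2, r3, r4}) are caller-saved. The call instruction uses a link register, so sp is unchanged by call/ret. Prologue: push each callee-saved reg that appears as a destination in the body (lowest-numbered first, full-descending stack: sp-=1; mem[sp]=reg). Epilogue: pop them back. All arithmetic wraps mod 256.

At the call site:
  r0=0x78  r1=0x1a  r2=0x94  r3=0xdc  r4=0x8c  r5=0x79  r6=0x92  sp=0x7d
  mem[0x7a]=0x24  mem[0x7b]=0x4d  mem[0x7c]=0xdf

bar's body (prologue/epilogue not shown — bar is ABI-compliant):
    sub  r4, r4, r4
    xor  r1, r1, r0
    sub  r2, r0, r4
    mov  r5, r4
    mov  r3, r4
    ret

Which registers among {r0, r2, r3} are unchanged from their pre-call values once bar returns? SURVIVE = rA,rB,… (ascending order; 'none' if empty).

prologue: push r5 → mem[0x7c]=0x79, sp=0x7c
body[0] sub  r4, r4, r4 → r4=0x00
body[1] xor  r1, r1, r0 → r1=0x62
body[2] sub  r2, r0, r4 → r2=0x78
body[3] mov  r5, r4 → r5=0x00
body[4] mov  r3, r4 → r3=0x00
epilogue: pop r5=0x79, sp=0x7d
r0: callee-saved, written=False
r2: caller-saved, written=True
r3: caller-saved, written=True

SURVIVE = r0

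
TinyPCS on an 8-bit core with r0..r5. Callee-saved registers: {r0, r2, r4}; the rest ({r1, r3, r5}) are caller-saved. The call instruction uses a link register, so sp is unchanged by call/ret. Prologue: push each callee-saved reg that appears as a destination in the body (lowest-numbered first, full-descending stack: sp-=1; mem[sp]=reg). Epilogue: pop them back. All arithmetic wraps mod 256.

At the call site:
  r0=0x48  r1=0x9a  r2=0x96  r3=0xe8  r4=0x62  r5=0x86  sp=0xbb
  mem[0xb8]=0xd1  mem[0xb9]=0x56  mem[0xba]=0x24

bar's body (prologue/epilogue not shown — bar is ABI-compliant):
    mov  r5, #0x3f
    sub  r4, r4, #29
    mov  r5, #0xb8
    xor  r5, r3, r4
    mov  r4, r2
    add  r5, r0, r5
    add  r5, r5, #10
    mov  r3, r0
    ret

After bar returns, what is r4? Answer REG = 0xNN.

prologue: push r4 → mem[0xba]=0x62, sp=0xba
body[0] mov  r5, #0x3f → r5=0x3f
body[1] sub  r4, r4, #29 → r4=0x45
body[2] mov  r5, #0xb8 → r5=0xb8
body[3] xor  r5, r3, r4 → r5=0xad
body[4] mov  r4, r2 → r4=0x96
body[5] add  r5, r0, r5 → r5=0xf5
body[6] add  r5, r5, #10 → r5=0xff
body[7] mov  r3, r0 → r3=0x48
epilogue: pop r4=0x62, sp=0xbb
r4 is callee-saved → restored

REG = 0x62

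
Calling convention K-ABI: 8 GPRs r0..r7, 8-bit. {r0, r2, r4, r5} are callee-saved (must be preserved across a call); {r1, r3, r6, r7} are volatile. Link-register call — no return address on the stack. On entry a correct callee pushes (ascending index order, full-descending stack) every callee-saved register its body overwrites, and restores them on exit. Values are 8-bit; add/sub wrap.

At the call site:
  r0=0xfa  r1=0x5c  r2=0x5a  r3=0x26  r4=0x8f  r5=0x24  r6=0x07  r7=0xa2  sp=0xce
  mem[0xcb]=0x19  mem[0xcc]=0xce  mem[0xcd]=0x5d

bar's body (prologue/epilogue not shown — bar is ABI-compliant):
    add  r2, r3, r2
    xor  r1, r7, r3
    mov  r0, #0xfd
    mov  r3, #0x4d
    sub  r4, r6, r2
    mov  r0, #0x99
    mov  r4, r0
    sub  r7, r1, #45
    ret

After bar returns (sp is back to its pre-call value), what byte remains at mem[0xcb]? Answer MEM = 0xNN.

MEM = 0x8f

prologue: push r0 → mem[0xcd]=0xfa, sp=0xcd
prologue: push r2 → mem[0xcc]=0x5a, sp=0xcc
prologue: push r4 → mem[0xcb]=0x8f, sp=0xcb
body[0] add  r2, r3, r2 → r2=0x80
body[1] xor  r1, r7, r3 → r1=0x84
body[2] mov  r0, #0xfd → r0=0xfd
body[3] mov  r3, #0x4d → r3=0x4d
body[4] sub  r4, r6, r2 → r4=0x87
body[5] mov  r0, #0x99 → r0=0x99
body[6] mov  r4, r0 → r4=0x99
body[7] sub  r7, r1, #45 → r7=0x57
epilogue: pop r4=0x8f, sp=0xcc
epilogue: pop r2=0x5a, sp=0xcd
epilogue: pop r0=0xfa, sp=0xce
prologue pushed ['r0', 'r2', 'r4'] at ['0xcd', '0xcc', '0xcb']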